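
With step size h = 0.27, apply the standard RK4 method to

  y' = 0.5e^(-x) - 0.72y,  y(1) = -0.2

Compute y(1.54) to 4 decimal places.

-0.0731

RK4: k1 = f(x_n, y_n); k2 = f(x_n + h/2, y_n + (h/2)·k1); k3 = f(x_n + h/2, y_n + (h/2)·k2); k4 = f(x_n + h, y_n + h·k3); y_{n+1} = y_n + (h/6)·(k1 + 2k2 + 2k3 + k4).
x=1.000000, y=-0.200000:
  k1 = f(1.000000, -0.200000) = 0.327940
  k2 = f(1.135000, -0.155728) = 0.272835
  k3 = f(1.135000, -0.163167) = 0.278191
  k4 = f(1.270000, -0.124888) = 0.230335
  y ← -0.200000 + (0.27/6)·(k1 + 2k2 + 2k3 + k4) = -0.125285
x=1.270000, y=-0.125285:
  k1 = f(1.270000, -0.125285) = 0.230621
  k2 = f(1.405000, -0.094151) = 0.190473
  k3 = f(1.405000, -0.099571) = 0.194375
  k4 = f(1.540000, -0.072804) = 0.159609
  y ← -0.125285 + (0.27/6)·(k1 + 2k2 + 2k3 + k4) = -0.073089
y(1.54) ≈ -0.0731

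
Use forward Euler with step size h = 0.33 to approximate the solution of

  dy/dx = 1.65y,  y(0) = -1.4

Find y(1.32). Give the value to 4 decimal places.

Euler: y_{n+1} = y_n + h·f(x_n, y_n).
x=0.000000, y=-1.400000: f=-2.310000 → y ← -1.400000 + 0.33·(-2.310000) = -2.162300
x=0.330000, y=-2.162300: f=-3.567795 → y ← -2.162300 + 0.33·(-3.567795) = -3.339672
x=0.660000, y=-3.339672: f=-5.510459 → y ← -3.339672 + 0.33·(-5.510459) = -5.158124
x=0.990000, y=-5.158124: f=-8.510905 → y ← -5.158124 + 0.33·(-8.510905) = -7.966722
y(1.32) ≈ -7.9667

-7.9667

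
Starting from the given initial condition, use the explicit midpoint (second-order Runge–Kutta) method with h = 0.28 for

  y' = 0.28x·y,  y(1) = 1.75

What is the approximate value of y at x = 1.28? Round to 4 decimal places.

Midpoint: k1 = f(x_n, y_n); k2 = f(x_n + h/2, y_n + (h/2)·k1); y_{n+1} = y_n + h·k2.
x=1.000000, y=1.750000:
  k1 = f(1.000000, 1.750000) = 0.490000
  k2 = f(1.140000, 1.818600) = 0.580497
  y ← 1.750000 + 0.28·0.580497 = 1.912539
y(1.28) ≈ 1.9125

1.9125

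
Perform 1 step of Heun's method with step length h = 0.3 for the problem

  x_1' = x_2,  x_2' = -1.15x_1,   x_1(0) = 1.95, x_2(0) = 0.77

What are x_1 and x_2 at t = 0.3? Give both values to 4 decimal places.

Heun on (x_1,x_2): k1 = f(t_n, state_n); k2 = f(t_n + h, state_n + h·k1); state_{n+1} = state_n + (h/2)·(k1 + k2).
0.000000: (1.950000, 0.770000)
  k1 = (0.770000, -2.242500)
  predictor → (2.181000, 0.097250)
  k2 = (0.097250, -2.508150)
  → (2.080087, 0.057403)
(x_1(0.3), x_2(0.3)) ≈ (2.0801, 0.0574)

2.0801, 0.0574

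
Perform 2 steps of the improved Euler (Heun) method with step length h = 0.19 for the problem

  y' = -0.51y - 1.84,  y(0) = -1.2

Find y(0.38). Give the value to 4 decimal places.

-1.6236

Heun: k1 = f(s_n, y_n); k2 = f(s_n + h, y_n + h·k1); y_{n+1} = y_n + (h/2)·(k1 + k2).
s=0.000000, y=-1.200000:
  k1 = f(0.000000, -1.200000) = -1.228000
  k2 = f(0.190000, -1.433320) = -1.109007
  y ← -1.200000 + (0.19/2)·(-1.228000 + (-1.109007)) = -1.422016
s=0.190000, y=-1.422016:
  k1 = f(0.190000, -1.422016) = -1.114772
  k2 = f(0.380000, -1.633822) = -1.006751
  y ← -1.422016 + (0.19/2)·(-1.114772 + (-1.006751)) = -1.623560
y(0.38) ≈ -1.6236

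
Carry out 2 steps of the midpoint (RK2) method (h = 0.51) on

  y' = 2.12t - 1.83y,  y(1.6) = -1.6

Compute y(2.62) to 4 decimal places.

Midpoint: k1 = f(t_n, y_n); k2 = f(t_n + h/2, y_n + (h/2)·k1); y_{n+1} = y_n + h·k2.
t=1.600000, y=-1.600000:
  k1 = f(1.600000, -1.600000) = 6.320000
  k2 = f(1.855000, 0.011600) = 3.911372
  y ← -1.600000 + 0.51·3.911372 = 0.394800
t=2.110000, y=0.394800:
  k1 = f(2.110000, 0.394800) = 3.750717
  k2 = f(2.365000, 1.351232) = 2.541045
  y ← 0.394800 + 0.51·2.541045 = 1.690732
y(2.62) ≈ 1.6907

1.6907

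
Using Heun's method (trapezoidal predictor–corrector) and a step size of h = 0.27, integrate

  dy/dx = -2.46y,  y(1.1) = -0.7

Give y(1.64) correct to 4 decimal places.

Heun: k1 = f(x_n, y_n); k2 = f(x_n + h, y_n + h·k1); y_{n+1} = y_n + (h/2)·(k1 + k2).
x=1.100000, y=-0.700000:
  k1 = f(1.100000, -0.700000) = 1.722000
  k2 = f(1.370000, -0.235060) = 0.578248
  y ← -0.700000 + (0.27/2)·(1.722000 + 0.578248) = -0.389467
x=1.370000, y=-0.389467:
  k1 = f(1.370000, -0.389467) = 0.958088
  k2 = f(1.640000, -0.130783) = 0.321726
  y ← -0.389467 + (0.27/2)·(0.958088 + 0.321726) = -0.216692
y(1.64) ≈ -0.2167

-0.2167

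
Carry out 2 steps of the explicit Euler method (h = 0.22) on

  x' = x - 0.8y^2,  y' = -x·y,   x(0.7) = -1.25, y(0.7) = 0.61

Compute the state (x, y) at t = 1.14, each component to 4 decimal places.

Euler on (x,y): x_{n+1} = x_n + h·x', y_{n+1} = y_n + h·y'.
0.700000: (-1.250000, 0.610000); f=(-1.547680, 0.762500) → (-1.590490, 0.777750)
0.920000: (-1.590490, 0.777750); f=(-2.074406, 1.237003) → (-2.046859, 1.049891)
(x(1.14), y(1.14)) ≈ (-2.0469, 1.0499)

-2.0469, 1.0499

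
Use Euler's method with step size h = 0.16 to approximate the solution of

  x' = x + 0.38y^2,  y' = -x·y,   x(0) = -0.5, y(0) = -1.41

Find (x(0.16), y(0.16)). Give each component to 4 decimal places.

-0.4591, -1.5228

Euler on (x,y): x_{n+1} = x_n + h·x', y_{n+1} = y_n + h·y'.
0.000000: (-0.500000, -1.410000); f=(0.255478, -0.705000) → (-0.459124, -1.522800)
(x(0.16), y(0.16)) ≈ (-0.4591, -1.5228)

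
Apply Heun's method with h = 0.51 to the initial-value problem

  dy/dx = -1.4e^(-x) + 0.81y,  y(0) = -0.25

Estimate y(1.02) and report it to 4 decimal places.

-2.0701

Heun: k1 = f(x_n, y_n); k2 = f(x_n + h, y_n + h·k1); y_{n+1} = y_n + (h/2)·(k1 + k2).
x=0.000000, y=-0.250000:
  k1 = f(0.000000, -0.250000) = -1.602500
  k2 = f(0.510000, -1.067275) = -1.705187
  y ← -0.250000 + (0.51/2)·(-1.602500 + (-1.705187)) = -1.093460
x=0.510000, y=-1.093460:
  k1 = f(0.510000, -1.093460) = -1.726396
  k2 = f(1.020000, -1.973922) = -2.103710
  y ← -1.093460 + (0.51/2)·(-1.726396 + (-2.103710)) = -2.070137
y(1.02) ≈ -2.0701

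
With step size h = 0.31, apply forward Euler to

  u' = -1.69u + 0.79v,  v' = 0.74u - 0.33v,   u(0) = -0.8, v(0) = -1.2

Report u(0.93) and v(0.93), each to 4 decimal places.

Euler on (u,v): u_{n+1} = u_n + h·u', v_{n+1} = v_n + h·v'.
0.000000: (-0.800000, -1.200000); f=(0.404000, -0.196000) → (-0.674760, -1.260760)
0.310000: (-0.674760, -1.260760); f=(0.144344, -0.083272) → (-0.630013, -1.286574)
0.620000: (-0.630013, -1.286574); f=(0.048329, -0.041640) → (-0.615031, -1.299483)
(u(0.93), v(0.93)) ≈ (-0.6150, -1.2995)

-0.6150, -1.2995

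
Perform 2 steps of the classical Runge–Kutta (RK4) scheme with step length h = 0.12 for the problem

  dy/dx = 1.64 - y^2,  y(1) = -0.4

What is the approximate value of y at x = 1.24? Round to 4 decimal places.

RK4: k1 = f(x_n, y_n); k2 = f(x_n + h/2, y_n + (h/2)·k1); k3 = f(x_n + h/2, y_n + (h/2)·k2); k4 = f(x_n + h, y_n + h·k3); y_{n+1} = y_n + (h/6)·(k1 + 2k2 + 2k3 + k4).
x=1.000000, y=-0.400000:
  k1 = f(1.000000, -0.400000) = 1.480000
  k2 = f(1.060000, -0.311200) = 1.543155
  k3 = f(1.060000, -0.307411) = 1.545499
  k4 = f(1.120000, -0.214540) = 1.593973
  y ← -0.400000 + (0.12/6)·(k1 + 2k2 + 2k3 + k4) = -0.214974
x=1.120000, y=-0.214974:
  k1 = f(1.120000, -0.214974) = 1.593786
  k2 = f(1.180000, -0.119347) = 1.625756
  k3 = f(1.180000, -0.117429) = 1.626210
  k4 = f(1.240000, -0.019829) = 1.639607
  y ← -0.214974 + (0.12/6)·(k1 + 2k2 + 2k3 + k4) = -0.020228
y(1.24) ≈ -0.0202

-0.0202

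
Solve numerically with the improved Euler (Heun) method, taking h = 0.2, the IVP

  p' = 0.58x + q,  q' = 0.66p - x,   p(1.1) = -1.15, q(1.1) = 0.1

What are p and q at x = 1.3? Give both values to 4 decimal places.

Heun on (p,q): k1 = f(x_n, state_n); k2 = f(x_n + h, state_n + h·k1); state_{n+1} = state_n + (h/2)·(k1 + k2).
1.100000: (-1.150000, 0.100000)
  k1 = (0.738000, -1.859000)
  predictor → (-1.002400, -0.271800)
  k2 = (0.482200, -1.961584)
  → (-1.027980, -0.282058)
(p(1.3), q(1.3)) ≈ (-1.0280, -0.2821)

-1.0280, -0.2821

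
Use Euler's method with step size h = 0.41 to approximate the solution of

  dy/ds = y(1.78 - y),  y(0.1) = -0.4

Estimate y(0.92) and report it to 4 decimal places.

-1.5456

Euler: y_{n+1} = y_n + h·f(s_n, y_n).
s=0.100000, y=-0.400000: f=-0.872000 → y ← -0.400000 + 0.41·(-0.872000) = -0.757520
s=0.510000, y=-0.757520: f=-1.922222 → y ← -0.757520 + 0.41·(-1.922222) = -1.545631
y(0.92) ≈ -1.5456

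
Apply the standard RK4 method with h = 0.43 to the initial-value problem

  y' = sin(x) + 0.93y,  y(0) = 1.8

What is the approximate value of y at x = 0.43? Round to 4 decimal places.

2.7893

RK4: k1 = f(x_n, y_n); k2 = f(x_n + h/2, y_n + (h/2)·k1); k3 = f(x_n + h/2, y_n + (h/2)·k2); k4 = f(x_n + h, y_n + h·k3); y_{n+1} = y_n + (h/6)·(k1 + 2k2 + 2k3 + k4).
x=0.000000, y=1.800000:
  k1 = f(0.000000, 1.800000) = 1.674000
  k2 = f(0.215000, 2.159910) = 2.222064
  k3 = f(0.215000, 2.277744) = 2.331649
  k4 = f(0.430000, 2.802609) = 3.023297
  y ← 1.800000 + (0.43/6)·(k1 + 2k2 + 2k3 + k4) = 2.789338
y(0.43) ≈ 2.7893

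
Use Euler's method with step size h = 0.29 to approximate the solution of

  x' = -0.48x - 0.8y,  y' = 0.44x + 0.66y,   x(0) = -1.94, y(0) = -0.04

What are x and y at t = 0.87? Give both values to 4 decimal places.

Euler on (x,y): x_{n+1} = x_n + h·x', y_{n+1} = y_n + h·y'.
0.000000: (-1.940000, -0.040000); f=(0.963200, -0.880000) → (-1.660672, -0.295200)
0.290000: (-1.660672, -0.295200); f=(1.033283, -0.925528) → (-1.361020, -0.563603)
0.580000: (-1.361020, -0.563603); f=(1.104172, -0.970827) → (-1.040810, -0.845143)
(x(0.87), y(0.87)) ≈ (-1.0408, -0.8451)

-1.0408, -0.8451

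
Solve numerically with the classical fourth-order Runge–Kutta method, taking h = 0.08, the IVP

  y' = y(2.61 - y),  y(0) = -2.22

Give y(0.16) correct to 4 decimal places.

RK4: k1 = f(t_n, y_n); k2 = f(t_n + h/2, y_n + (h/2)·k1); k3 = f(t_n + h/2, y_n + (h/2)·k2); k4 = f(t_n + h, y_n + h·k3); y_{n+1} = y_n + (h/6)·(k1 + 2k2 + 2k3 + k4).
t=0.000000, y=-2.220000:
  k1 = f(0.000000, -2.220000) = -10.722600
  k2 = f(0.040000, -2.648904) = -13.930332
  k3 = f(0.040000, -2.777213) = -14.961440
  k4 = f(0.080000, -3.416915) = -20.593458
  y ← -2.220000 + (0.08/6)·(k1 + 2k2 + 2k3 + k4) = -3.407995
t=0.080000, y=-3.407995:
  k1 = f(0.080000, -3.407995) = -20.509294
  k2 = f(0.120000, -4.228366) = -28.915119
  k3 = f(0.120000, -4.564599) = -32.749173
  k4 = f(0.160000, -6.027929) = -52.068816
  y ← -3.407995 + (0.08/6)·(k1 + 2k2 + 2k3 + k4) = -6.020084
y(0.16) ≈ -6.0201

-6.0201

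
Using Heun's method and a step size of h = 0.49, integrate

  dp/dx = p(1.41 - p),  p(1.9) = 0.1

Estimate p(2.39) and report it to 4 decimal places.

Heun: k1 = f(x_n, p_n); k2 = f(x_n + h, p_n + h·k1); p_{n+1} = p_n + (h/2)·(k1 + k2).
x=1.900000, p=0.100000:
  k1 = f(1.900000, 0.100000) = 0.131000
  k2 = f(2.390000, 0.164190) = 0.204550
  p ← 0.100000 + (0.49/2)·(0.131000 + 0.204550) = 0.182210
p(2.39) ≈ 0.1822

0.1822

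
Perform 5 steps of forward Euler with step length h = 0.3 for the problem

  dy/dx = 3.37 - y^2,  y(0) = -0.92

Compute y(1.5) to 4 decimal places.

Euler: y_{n+1} = y_n + h·f(x_n, y_n).
x=0.000000, y=-0.920000: f=2.523600 → y ← -0.920000 + 0.3·2.523600 = -0.162920
x=0.300000, y=-0.162920: f=3.343457 → y ← -0.162920 + 0.3·3.343457 = 0.840117
x=0.600000, y=0.840117: f=2.664203 → y ← 0.840117 + 0.3·2.664203 = 1.639378
x=0.900000, y=1.639378: f=0.682439 → y ← 1.639378 + 0.3·0.682439 = 1.844110
x=1.200000, y=1.844110: f=-0.030741 → y ← 1.844110 + 0.3·(-0.030741) = 1.834887
y(1.5) ≈ 1.8349

1.8349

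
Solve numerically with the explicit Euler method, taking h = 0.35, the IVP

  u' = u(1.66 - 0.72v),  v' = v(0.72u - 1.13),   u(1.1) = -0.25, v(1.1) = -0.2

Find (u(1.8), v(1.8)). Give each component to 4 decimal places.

Euler on (u,v): u_{n+1} = u_n + h·u', v_{n+1} = v_n + h·v'.
1.100000: (-0.250000, -0.200000); f=(-0.451000, 0.262000) → (-0.407850, -0.108300)
1.450000: (-0.407850, -0.108300); f=(-0.708834, 0.154182) → (-0.655942, -0.054336)
(u(1.8), v(1.8)) ≈ (-0.6559, -0.0543)

-0.6559, -0.0543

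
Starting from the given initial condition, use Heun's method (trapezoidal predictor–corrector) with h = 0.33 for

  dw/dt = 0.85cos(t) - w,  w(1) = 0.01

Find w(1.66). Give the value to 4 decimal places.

Heun: k1 = f(t_n, w_n); k2 = f(t_n + h, w_n + h·k1); w_{n+1} = w_n + (h/2)·(k1 + k2).
t=1.000000, w=0.010000:
  k1 = f(1.000000, 0.010000) = 0.449257
  k2 = f(1.330000, 0.158255) = 0.044450
  w ← 0.010000 + (0.33/2)·(0.449257 + 0.044450) = 0.091462
t=1.330000, w=0.091462:
  k1 = f(1.330000, 0.091462) = 0.111243
  k2 = f(1.660000, 0.128172) = -0.203894
  w ← 0.091462 + (0.33/2)·(0.111243 + (-0.203894)) = 0.076174
w(1.66) ≈ 0.0762

0.0762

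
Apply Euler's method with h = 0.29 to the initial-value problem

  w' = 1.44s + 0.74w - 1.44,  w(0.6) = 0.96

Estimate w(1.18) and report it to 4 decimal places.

Euler: w_{n+1} = w_n + h·f(s_n, w_n).
s=0.600000, w=0.960000: f=0.134400 → w ← 0.960000 + 0.29·0.134400 = 0.998976
s=0.890000, w=0.998976: f=0.580842 → w ← 0.998976 + 0.29·0.580842 = 1.167420
w(1.18) ≈ 1.1674

1.1674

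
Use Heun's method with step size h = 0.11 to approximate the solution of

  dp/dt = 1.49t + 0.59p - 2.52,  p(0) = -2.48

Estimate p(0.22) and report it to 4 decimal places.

-3.3778

Heun: k1 = f(t_n, p_n); k2 = f(t_n + h, p_n + h·k1); p_{n+1} = p_n + (h/2)·(k1 + k2).
t=0.000000, p=-2.480000:
  k1 = f(0.000000, -2.480000) = -3.983200
  k2 = f(0.110000, -2.918152) = -4.077810
  p ← -2.480000 + (0.11/2)·(-3.983200 + (-4.077810)) = -2.923356
t=0.110000, p=-2.923356:
  k1 = f(0.110000, -2.923356) = -4.080880
  k2 = f(0.220000, -3.372252) = -4.181829
  p ← -2.923356 + (0.11/2)·(-4.080880 + (-4.181829)) = -3.377805
p(0.22) ≈ -3.3778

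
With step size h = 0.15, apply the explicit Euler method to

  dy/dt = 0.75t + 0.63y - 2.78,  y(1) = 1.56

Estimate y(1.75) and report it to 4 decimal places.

0.7969

Euler: y_{n+1} = y_n + h·f(t_n, y_n).
t=1.000000, y=1.560000: f=-1.047200 → y ← 1.560000 + 0.15·(-1.047200) = 1.402920
t=1.150000, y=1.402920: f=-1.033660 → y ← 1.402920 + 0.15·(-1.033660) = 1.247871
t=1.300000, y=1.247871: f=-1.018841 → y ← 1.247871 + 0.15·(-1.018841) = 1.095045
t=1.450000, y=1.095045: f=-1.002622 → y ← 1.095045 + 0.15·(-1.002622) = 0.944651
t=1.600000, y=0.944651: f=-0.984870 → y ← 0.944651 + 0.15·(-0.984870) = 0.796921
y(1.75) ≈ 0.7969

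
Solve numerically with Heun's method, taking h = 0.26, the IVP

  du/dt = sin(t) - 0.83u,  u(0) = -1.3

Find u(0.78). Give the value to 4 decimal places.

Heun: k1 = f(t_n, u_n); k2 = f(t_n + h, u_n + h·k1); u_{n+1} = u_n + (h/2)·(k1 + k2).
t=0.000000, u=-1.300000:
  k1 = f(0.000000, -1.300000) = 1.079000
  k2 = f(0.260000, -1.019460) = 1.103232
  u ← -1.300000 + (0.26/2)·(1.079000 + 1.103232) = -1.016310
t=0.260000, u=-1.016310:
  k1 = f(0.260000, -1.016310) = 1.100618
  k2 = f(0.520000, -0.730149) = 1.102904
  u ← -1.016310 + (0.26/2)·(1.100618 + 1.102904) = -0.729852
t=0.520000, u=-0.729852:
  k1 = f(0.520000, -0.729852) = 1.102657
  k2 = f(0.780000, -0.443161) = 1.071103
  u ← -0.729852 + (0.26/2)·(1.102657 + 1.071103) = -0.447263
u(0.78) ≈ -0.4473

-0.4473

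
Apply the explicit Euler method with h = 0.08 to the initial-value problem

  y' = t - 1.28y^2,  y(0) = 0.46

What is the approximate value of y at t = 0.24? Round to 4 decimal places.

0.4194

Euler: y_{n+1} = y_n + h·f(t_n, y_n).
t=0.000000, y=0.460000: f=-0.270848 → y ← 0.460000 + 0.08·(-0.270848) = 0.438332
t=0.080000, y=0.438332: f=-0.165933 → y ← 0.438332 + 0.08·(-0.165933) = 0.425058
t=0.160000, y=0.425058: f=-0.071263 → y ← 0.425058 + 0.08·(-0.071263) = 0.419357
y(0.24) ≈ 0.4194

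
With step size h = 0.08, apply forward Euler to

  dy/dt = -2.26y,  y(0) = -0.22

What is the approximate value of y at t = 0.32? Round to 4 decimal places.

Euler: y_{n+1} = y_n + h·f(t_n, y_n).
t=0.000000, y=-0.220000: f=0.497200 → y ← -0.220000 + 0.08·0.497200 = -0.180224
t=0.080000, y=-0.180224: f=0.407306 → y ← -0.180224 + 0.08·0.407306 = -0.147640
t=0.160000, y=-0.147640: f=0.333665 → y ← -0.147640 + 0.08·0.333665 = -0.120946
t=0.240000, y=-0.120946: f=0.273339 → y ← -0.120946 + 0.08·0.273339 = -0.099079
y(0.32) ≈ -0.0991

-0.0991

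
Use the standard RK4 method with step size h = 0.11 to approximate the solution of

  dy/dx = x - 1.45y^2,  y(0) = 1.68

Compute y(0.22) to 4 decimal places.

RK4: k1 = f(x_n, y_n); k2 = f(x_n + h/2, y_n + (h/2)·k1); k3 = f(x_n + h/2, y_n + (h/2)·k2); k4 = f(x_n + h, y_n + h·k3); y_{n+1} = y_n + (h/6)·(k1 + 2k2 + 2k3 + k4).
x=0.000000, y=1.680000:
  k1 = f(0.000000, 1.680000) = -4.092480
  k2 = f(0.055000, 1.454914) = -3.014322
  k3 = f(0.055000, 1.514212) = -3.269616
  k4 = f(0.110000, 1.320342) = -2.417790
  y ← 1.680000 + (0.11/6)·(k1 + 2k2 + 2k3 + k4) = 1.330234
x=0.110000, y=1.330234:
  k1 = f(0.110000, 1.330234) = -2.455808
  k2 = f(0.165000, 1.195165) = -1.906207
  k3 = f(0.165000, 1.225393) = -2.012301
  k4 = f(0.220000, 1.108881) = -1.562944
  y ← 1.330234 + (0.11/6)·(k1 + 2k2 + 2k3 + k4) = 1.112878
y(0.22) ≈ 1.1129

1.1129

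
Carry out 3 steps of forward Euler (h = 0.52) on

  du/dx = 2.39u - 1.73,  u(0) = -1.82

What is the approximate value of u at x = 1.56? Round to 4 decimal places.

Euler: u_{n+1} = u_n + h·f(x_n, u_n).
x=0.000000, u=-1.820000: f=-6.079800 → u ← -1.820000 + 0.52·(-6.079800) = -4.981496
x=0.520000, u=-4.981496: f=-13.635775 → u ← -4.981496 + 0.52·(-13.635775) = -12.072099
x=1.040000, u=-12.072099: f=-30.582317 → u ← -12.072099 + 0.52·(-30.582317) = -27.974904
u(1.56) ≈ -27.9749

-27.9749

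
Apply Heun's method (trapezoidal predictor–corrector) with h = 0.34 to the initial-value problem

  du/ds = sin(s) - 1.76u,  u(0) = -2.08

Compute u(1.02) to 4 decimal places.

-0.1250

Heun: k1 = f(s_n, u_n); k2 = f(s_n + h, u_n + h·k1); u_{n+1} = u_n + (h/2)·(k1 + k2).
s=0.000000, u=-2.080000:
  k1 = f(0.000000, -2.080000) = 3.660800
  k2 = f(0.340000, -0.835328) = 1.803664
  u ← -2.080000 + (0.34/2)·(3.660800 + 1.803664) = -1.151041
s=0.340000, u=-1.151041:
  k1 = f(0.340000, -1.151041) = 2.359319
  k2 = f(0.680000, -0.348872) = 1.242809
  u ← -1.151041 + (0.34/2)·(2.359319 + 1.242809) = -0.538679
s=0.680000, u=-0.538679:
  k1 = f(0.680000, -0.538679) = 1.576869
  k2 = f(1.020000, -0.002544) = 0.856585
  u ← -0.538679 + (0.34/2)·(1.576869 + 0.856585) = -0.124992
u(1.02) ≈ -0.1250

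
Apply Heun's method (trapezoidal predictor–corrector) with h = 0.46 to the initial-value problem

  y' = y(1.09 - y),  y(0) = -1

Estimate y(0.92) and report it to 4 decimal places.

Heun: k1 = f(s_n, y_n); k2 = f(s_n + h, y_n + h·k1); y_{n+1} = y_n + (h/2)·(k1 + k2).
s=0.000000, y=-1.000000:
  k1 = f(0.000000, -1.000000) = -2.090000
  k2 = f(0.460000, -1.961400) = -5.985016
  y ← -1.000000 + (0.46/2)·(-2.090000 + (-5.985016)) = -2.857254
s=0.460000, y=-2.857254:
  k1 = f(0.460000, -2.857254) = -11.278305
  k2 = f(0.920000, -8.045274) = -73.495782
  y ← -2.857254 + (0.46/2)·(-11.278305 + (-73.495782)) = -22.355294
y(0.92) ≈ -22.3553

-22.3553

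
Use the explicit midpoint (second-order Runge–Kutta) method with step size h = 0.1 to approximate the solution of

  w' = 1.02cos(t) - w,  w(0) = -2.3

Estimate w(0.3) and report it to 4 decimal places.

-1.4450

Midpoint: k1 = f(t_n, w_n); k2 = f(t_n + h/2, w_n + (h/2)·k1); w_{n+1} = w_n + h·k2.
t=0.000000, w=-2.300000:
  k1 = f(0.000000, -2.300000) = 3.320000
  k2 = f(0.050000, -2.134000) = 3.152725
  w ← -2.300000 + 0.1·3.152725 = -1.984727
t=0.100000, w=-1.984727:
  k1 = f(0.100000, -1.984727) = 2.999632
  k2 = f(0.150000, -1.834746) = 2.843292
  w ← -1.984727 + 0.1·2.843292 = -1.700398
t=0.200000, w=-1.700398:
  k1 = f(0.200000, -1.700398) = 2.700066
  k2 = f(0.250000, -1.565395) = 2.553686
  w ← -1.700398 + 0.1·2.553686 = -1.445030
w(0.3) ≈ -1.4450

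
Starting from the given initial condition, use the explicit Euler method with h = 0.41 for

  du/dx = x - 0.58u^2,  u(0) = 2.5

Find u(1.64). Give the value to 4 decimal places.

1.2994

Euler: u_{n+1} = u_n + h·f(x_n, u_n).
x=0.000000, u=2.500000: f=-3.625000 → u ← 2.500000 + 0.41·(-3.625000) = 1.013750
x=0.410000, u=1.013750: f=-0.186060 → u ← 1.013750 + 0.41·(-0.186060) = 0.937466
x=0.820000, u=0.937466: f=0.310272 → u ← 0.937466 + 0.41·0.310272 = 1.064677
x=1.230000, u=1.064677: f=0.572548 → u ← 1.064677 + 0.41·0.572548 = 1.299422
u(1.64) ≈ 1.2994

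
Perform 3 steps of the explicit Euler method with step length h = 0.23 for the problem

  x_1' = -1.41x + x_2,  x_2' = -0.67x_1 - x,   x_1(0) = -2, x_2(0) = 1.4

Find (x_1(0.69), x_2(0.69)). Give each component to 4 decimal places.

Euler on (x_1,x_2): x_1_{n+1} = x_1_n + h·x_1', x_2_{n+1} = x_2_n + h·x_2'.
0.000000: (-2.000000, 1.400000); f=(1.400000, 1.340000) → (-1.678000, 1.708200)
0.230000: (-1.678000, 1.708200); f=(1.383900, 0.894260) → (-1.359703, 1.913880)
0.460000: (-1.359703, 1.913880); f=(1.265280, 0.451001) → (-1.068689, 2.017610)
(x_1(0.69), x_2(0.69)) ≈ (-1.0687, 2.0176)

-1.0687, 2.0176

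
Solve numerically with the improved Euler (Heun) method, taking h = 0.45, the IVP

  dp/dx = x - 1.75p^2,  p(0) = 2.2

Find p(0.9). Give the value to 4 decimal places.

-0.6903

Heun: k1 = f(x_n, p_n); k2 = f(x_n + h, p_n + h·k1); p_{n+1} = p_n + (h/2)·(k1 + k2).
x=0.000000, p=2.200000:
  k1 = f(0.000000, 2.200000) = -8.470000
  k2 = f(0.450000, -1.611500) = -4.094631
  p ← 2.200000 + (0.45/2)·(-8.470000 + (-4.094631)) = -0.627042
x=0.450000, p=-0.627042:
  k1 = f(0.450000, -0.627042) = -0.238068
  k2 = f(0.900000, -0.734173) = -0.043267
  p ← -0.627042 + (0.45/2)·(-0.238068 + (-0.043267)) = -0.690342
p(0.9) ≈ -0.6903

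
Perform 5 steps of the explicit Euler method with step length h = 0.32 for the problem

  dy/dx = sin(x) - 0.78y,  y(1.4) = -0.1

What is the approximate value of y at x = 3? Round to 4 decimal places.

0.6823

Euler: y_{n+1} = y_n + h·f(x_n, y_n).
x=1.400000, y=-0.100000: f=1.063450 → y ← -0.100000 + 0.32·1.063450 = 0.240304
x=1.720000, y=0.240304: f=0.801453 → y ← 0.240304 + 0.32·0.801453 = 0.496769
x=2.040000, y=0.496769: f=0.504449 → y ← 0.496769 + 0.32·0.504449 = 0.658192
x=2.360000, y=0.658192: f=0.191021 → y ← 0.658192 + 0.32·0.191021 = 0.719319
x=2.680000, y=0.719319: f=-0.115694 → y ← 0.719319 + 0.32·(-0.115694) = 0.682297
y(3) ≈ 0.6823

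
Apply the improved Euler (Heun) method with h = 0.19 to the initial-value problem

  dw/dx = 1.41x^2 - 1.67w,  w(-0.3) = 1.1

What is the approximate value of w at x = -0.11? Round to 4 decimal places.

Heun: k1 = f(x_n, w_n); k2 = f(x_n + h, w_n + h·k1); w_{n+1} = w_n + (h/2)·(k1 + k2).
x=-0.300000, w=1.100000:
  k1 = f(-0.300000, 1.100000) = -1.710100
  k2 = f(-0.110000, 0.775081) = -1.277324
  w ← 1.100000 + (0.19/2)·(-1.710100 + (-1.277324)) = 0.816195
w(-0.11) ≈ 0.8162

0.8162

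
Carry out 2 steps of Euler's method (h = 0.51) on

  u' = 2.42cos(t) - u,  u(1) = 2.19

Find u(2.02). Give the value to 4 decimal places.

0.9276

Euler: u_{n+1} = u_n + h·f(t_n, u_n).
t=1.000000, u=2.190000: f=-0.882468 → u ← 2.190000 + 0.51·(-0.882468) = 1.739941
t=1.510000, u=1.739941: f=-1.592905 → u ← 1.739941 + 0.51·(-1.592905) = 0.927560
u(2.02) ≈ 0.9276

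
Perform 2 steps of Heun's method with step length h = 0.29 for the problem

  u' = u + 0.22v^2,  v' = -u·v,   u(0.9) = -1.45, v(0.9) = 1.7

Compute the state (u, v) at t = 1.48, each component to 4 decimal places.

Heun on (u,v): k1 = f(t_n, state_n); k2 = f(t_n + h, state_n + h·k1); state_{n+1} = state_n + (h/2)·(k1 + k2).
0.900000: (-1.450000, 1.700000)
  k1 = (-0.814200, 2.465000)
  predictor → (-1.686118, 2.414850)
  k2 = (-0.403188, 4.071722)
  → (-1.626521, 2.647825)
1.190000: (-1.626521, 2.647825)
  k1 = (-0.084107, 4.306743)
  predictor → (-1.650912, 3.896780)
  k2 = (1.689765, 6.433242)
  → (-1.393701, 4.205123)
(u(1.48), v(1.48)) ≈ (-1.3937, 4.2051)

-1.3937, 4.2051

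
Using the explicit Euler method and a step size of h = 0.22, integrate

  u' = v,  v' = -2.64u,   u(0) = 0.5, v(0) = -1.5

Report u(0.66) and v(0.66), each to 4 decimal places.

Euler on (u,v): u_{n+1} = u_n + h·u', v_{n+1} = v_n + h·v'.
0.000000: (0.500000, -1.500000); f=(-1.500000, -1.320000) → (0.170000, -1.790400)
0.220000: (0.170000, -1.790400); f=(-1.790400, -0.448800) → (-0.223888, -1.889136)
0.440000: (-0.223888, -1.889136); f=(-1.889136, 0.591064) → (-0.639498, -1.759102)
(u(0.66), v(0.66)) ≈ (-0.6395, -1.7591)

-0.6395, -1.7591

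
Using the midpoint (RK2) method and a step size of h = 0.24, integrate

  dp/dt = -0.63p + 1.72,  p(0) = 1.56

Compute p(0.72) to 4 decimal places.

Midpoint: k1 = f(t_n, p_n); k2 = f(t_n + h/2, p_n + (h/2)·k1); p_{n+1} = p_n + h·k2.
t=0.000000, p=1.560000:
  k1 = f(0.000000, 1.560000) = 0.737200
  k2 = f(0.120000, 1.648464) = 0.681468
  p ← 1.560000 + 0.24·0.681468 = 1.723552
t=0.240000, p=1.723552:
  k1 = f(0.240000, 1.723552) = 0.634162
  k2 = f(0.360000, 1.799652) = 0.586219
  p ← 1.723552 + 0.24·0.586219 = 1.864245
t=0.480000, p=1.864245:
  k1 = f(0.480000, 1.864245) = 0.545526
  k2 = f(0.600000, 1.929708) = 0.504284
  p ← 1.864245 + 0.24·0.504284 = 1.985273
p(0.72) ≈ 1.9853

1.9853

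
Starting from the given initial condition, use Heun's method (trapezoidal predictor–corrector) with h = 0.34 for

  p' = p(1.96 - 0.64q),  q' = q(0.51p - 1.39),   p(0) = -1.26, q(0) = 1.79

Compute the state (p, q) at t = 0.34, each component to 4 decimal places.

Heun on (p,q): k1 = f(t_n, state_n); k2 = f(t_n + h, state_n + h·k1); state_{n+1} = state_n + (h/2)·(k1 + k2).
0.000000: (-1.260000, 1.790000)
  k1 = (-1.026144, -3.638354)
  predictor → (-1.608889, 0.552960)
  k2 = (-2.584046, -1.222336)
  → (-1.873732, 0.963683)
(p(0.34), q(0.34)) ≈ (-1.8737, 0.9637)

-1.8737, 0.9637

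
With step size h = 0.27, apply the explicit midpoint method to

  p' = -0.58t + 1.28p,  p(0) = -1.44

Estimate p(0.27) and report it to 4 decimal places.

-2.0448

Midpoint: k1 = f(t_n, p_n); k2 = f(t_n + h/2, p_n + (h/2)·k1); p_{n+1} = p_n + h·k2.
t=0.000000, p=-1.440000:
  k1 = f(0.000000, -1.440000) = -1.843200
  k2 = f(0.135000, -1.688832) = -2.240005
  p ← -1.440000 + 0.27·(-2.240005) = -2.044801
p(0.27) ≈ -2.0448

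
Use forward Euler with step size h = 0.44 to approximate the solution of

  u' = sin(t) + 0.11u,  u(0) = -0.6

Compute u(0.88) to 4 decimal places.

-0.4721

Euler: u_{n+1} = u_n + h·f(t_n, u_n).
t=0.000000, u=-0.600000: f=-0.066000 → u ← -0.600000 + 0.44·(-0.066000) = -0.629040
t=0.440000, u=-0.629040: f=0.356745 → u ← -0.629040 + 0.44·0.356745 = -0.472072
u(0.88) ≈ -0.4721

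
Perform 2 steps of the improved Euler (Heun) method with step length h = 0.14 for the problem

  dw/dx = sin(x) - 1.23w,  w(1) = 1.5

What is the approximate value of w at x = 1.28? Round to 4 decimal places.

1.2794

Heun: k1 = f(x_n, w_n); k2 = f(x_n + h, w_n + h·k1); w_{n+1} = w_n + (h/2)·(k1 + k2).
x=1.000000, w=1.500000:
  k1 = f(1.000000, 1.500000) = -1.003529
  k2 = f(1.140000, 1.359506) = -0.763559
  w ← 1.500000 + (0.14/2)·(-1.003529 + (-0.763559)) = 1.376304
x=1.140000, w=1.376304:
  k1 = f(1.140000, 1.376304) = -0.784220
  k2 = f(1.280000, 1.266513) = -0.599795
  w ← 1.376304 + (0.14/2)·(-0.784220 + (-0.599795)) = 1.279423
w(1.28) ≈ 1.2794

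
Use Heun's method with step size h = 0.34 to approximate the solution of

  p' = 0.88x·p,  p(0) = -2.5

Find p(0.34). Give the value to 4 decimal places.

Heun: k1 = f(x_n, p_n); k2 = f(x_n + h, p_n + h·k1); p_{n+1} = p_n + (h/2)·(k1 + k2).
x=0.000000, p=-2.500000:
  k1 = f(0.000000, -2.500000) = 0.000000
  k2 = f(0.340000, -2.500000) = -0.748000
  p ← -2.500000 + (0.34/2)·(0.000000 + (-0.748000)) = -2.627160
p(0.34) ≈ -2.6272

-2.6272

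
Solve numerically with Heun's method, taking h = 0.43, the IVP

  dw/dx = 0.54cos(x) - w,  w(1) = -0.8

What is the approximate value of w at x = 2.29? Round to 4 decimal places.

Heun: k1 = f(x_n, w_n); k2 = f(x_n + h, w_n + h·k1); w_{n+1} = w_n + (h/2)·(k1 + k2).
x=1.000000, w=-0.800000:
  k1 = f(1.000000, -0.800000) = 1.091763
  k2 = f(1.430000, -0.330542) = 0.406321
  w ← -0.800000 + (0.43/2)·(1.091763 + 0.406321) = -0.477912
x=1.430000, w=-0.477912:
  k1 = f(1.430000, -0.477912) = 0.553691
  k2 = f(1.860000, -0.239825) = 0.085823
  w ← -0.477912 + (0.43/2)·(0.553691 + 0.085823) = -0.340416
x=1.860000, w=-0.340416:
  k1 = f(1.860000, -0.340416) = 0.186414
  k2 = f(2.290000, -0.260258) = -0.095486
  w ← -0.340416 + (0.43/2)·(0.186414 + (-0.095486)) = -0.320867
w(2.29) ≈ -0.3209

-0.3209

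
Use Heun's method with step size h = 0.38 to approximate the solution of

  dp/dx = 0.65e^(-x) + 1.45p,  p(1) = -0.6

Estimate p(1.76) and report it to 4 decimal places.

-1.4974

Heun: k1 = f(x_n, p_n); k2 = f(x_n + h, p_n + h·k1); p_{n+1} = p_n + (h/2)·(k1 + k2).
x=1.000000, p=-0.600000:
  k1 = f(1.000000, -0.600000) = -0.630878
  k2 = f(1.380000, -0.839734) = -1.054088
  p ← -0.600000 + (0.38/2)·(-0.630878 + (-1.054088)) = -0.920144
x=1.380000, p=-0.920144:
  k1 = f(1.380000, -0.920144) = -1.170682
  k2 = f(1.760000, -1.365003) = -1.867425
  p ← -0.920144 + (0.38/2)·(-1.170682 + (-1.867425)) = -1.497384
p(1.76) ≈ -1.4974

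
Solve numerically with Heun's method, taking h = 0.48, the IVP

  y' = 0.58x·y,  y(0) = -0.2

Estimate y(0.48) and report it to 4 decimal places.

Heun: k1 = f(x_n, y_n); k2 = f(x_n + h, y_n + h·k1); y_{n+1} = y_n + (h/2)·(k1 + k2).
x=0.000000, y=-0.200000:
  k1 = f(0.000000, -0.200000) = 0.000000
  k2 = f(0.480000, -0.200000) = -0.055680
  y ← -0.200000 + (0.48/2)·(0.000000 + (-0.055680)) = -0.213363
y(0.48) ≈ -0.2134

-0.2134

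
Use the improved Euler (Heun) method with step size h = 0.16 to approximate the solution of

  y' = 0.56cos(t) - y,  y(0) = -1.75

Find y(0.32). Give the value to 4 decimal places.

-1.1232

Heun: k1 = f(t_n, y_n); k2 = f(t_n + h, y_n + h·k1); y_{n+1} = y_n + (h/2)·(k1 + k2).
t=0.000000, y=-1.750000:
  k1 = f(0.000000, -1.750000) = 2.310000
  k2 = f(0.160000, -1.380400) = 1.933247
  y ← -1.750000 + (0.16/2)·(2.310000 + 1.933247) = -1.410540
t=0.160000, y=-1.410540:
  k1 = f(0.160000, -1.410540) = 1.963387
  k2 = f(0.320000, -1.096398) = 1.627970
  y ← -1.410540 + (0.16/2)·(1.963387 + 1.627970) = -1.123232
y(0.32) ≈ -1.1232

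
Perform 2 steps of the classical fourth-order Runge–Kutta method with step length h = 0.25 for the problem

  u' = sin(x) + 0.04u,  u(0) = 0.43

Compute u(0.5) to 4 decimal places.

RK4: k1 = f(x_n, u_n); k2 = f(x_n + h/2, u_n + (h/2)·k1); k3 = f(x_n + h/2, u_n + (h/2)·k2); k4 = f(x_n + h, u_n + h·k3); u_{n+1} = u_n + (h/6)·(k1 + 2k2 + 2k3 + k4).
x=0.000000, u=0.430000:
  k1 = f(0.000000, 0.430000) = 0.017200
  k2 = f(0.125000, 0.432150) = 0.141961
  k3 = f(0.125000, 0.447745) = 0.142585
  k4 = f(0.250000, 0.465646) = 0.266030
  u ← 0.430000 + (0.25/6)·(k1 + 2k2 + 2k3 + k4) = 0.465513
x=0.250000, u=0.465513:
  k1 = f(0.250000, 0.465513) = 0.266024
  k2 = f(0.375000, 0.498766) = 0.386223
  k3 = f(0.375000, 0.513791) = 0.386824
  k4 = f(0.500000, 0.562219) = 0.501914
  u ← 0.465513 + (0.25/6)·(k1 + 2k2 + 2k3 + k4) = 0.561931
u(0.5) ≈ 0.5619

0.5619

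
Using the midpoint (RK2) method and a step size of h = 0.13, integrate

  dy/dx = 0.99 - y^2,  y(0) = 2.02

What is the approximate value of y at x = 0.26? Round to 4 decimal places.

Midpoint: k1 = f(x_n, y_n); k2 = f(x_n + h/2, y_n + (h/2)·k1); y_{n+1} = y_n + h·k2.
x=0.000000, y=2.020000:
  k1 = f(0.000000, 2.020000) = -3.090400
  k2 = f(0.065000, 1.819124) = -2.319212
  y ← 2.020000 + 0.13·(-2.319212) = 1.718502
x=0.130000, y=1.718502:
  k1 = f(0.130000, 1.718502) = -1.963251
  k2 = f(0.195000, 1.590891) = -1.540935
  y ← 1.718502 + 0.13·(-1.540935) = 1.518181
y(0.26) ≈ 1.5182

1.5182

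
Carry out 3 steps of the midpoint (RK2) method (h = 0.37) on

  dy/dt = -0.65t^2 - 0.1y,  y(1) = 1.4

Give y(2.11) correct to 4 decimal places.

-0.4867

Midpoint: k1 = f(t_n, y_n); k2 = f(t_n + h/2, y_n + (h/2)·k1); y_{n+1} = y_n + h·k2.
t=1.000000, y=1.400000:
  k1 = f(1.000000, 1.400000) = -0.790000
  k2 = f(1.185000, 1.253850) = -1.038131
  y ← 1.400000 + 0.37·(-1.038131) = 1.015891
t=1.370000, y=1.015891:
  k1 = f(1.370000, 1.015891) = -1.321574
  k2 = f(1.555000, 0.771400) = -1.648856
  y ← 1.015891 + 0.37·(-1.648856) = 0.405815
t=1.740000, y=0.405815:
  k1 = f(1.740000, 0.405815) = -2.008521
  k2 = f(1.925000, 0.034238) = -2.412080
  y ← 0.405815 + 0.37·(-2.412080) = -0.486655
y(2.11) ≈ -0.4867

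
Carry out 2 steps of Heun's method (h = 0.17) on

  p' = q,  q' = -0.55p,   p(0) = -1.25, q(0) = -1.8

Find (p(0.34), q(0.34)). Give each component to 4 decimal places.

Heun on (p,q): k1 = f(x_n, state_n); k2 = f(x_n + h, state_n + h·k1); state_{n+1} = state_n + (h/2)·(k1 + k2).
0.000000: (-1.250000, -1.800000)
  k1 = (-1.800000, 0.687500)
  predictor → (-1.556000, -1.683125)
  k2 = (-1.683125, 0.855800)
  → (-1.546066, -1.668820)
0.170000: (-1.546066, -1.668820)
  k1 = (-1.668820, 0.850336)
  predictor → (-1.829765, -1.524262)
  k2 = (-1.524262, 1.006371)
  → (-1.817478, -1.510999)
(p(0.34), q(0.34)) ≈ (-1.8175, -1.5110)

-1.8175, -1.5110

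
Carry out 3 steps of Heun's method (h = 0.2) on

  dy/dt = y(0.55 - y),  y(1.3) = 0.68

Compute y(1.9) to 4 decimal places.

Heun: k1 = f(t_n, y_n); k2 = f(t_n + h, y_n + h·k1); y_{n+1} = y_n + (h/2)·(k1 + k2).
t=1.300000, y=0.680000:
  k1 = f(1.300000, 0.680000) = -0.088400
  k2 = f(1.500000, 0.662320) = -0.074392
  y ← 0.680000 + (0.2/2)·(-0.088400 + (-0.074392)) = 0.663721
t=1.500000, y=0.663721:
  k1 = f(1.500000, 0.663721) = -0.075479
  k2 = f(1.700000, 0.648625) = -0.063971
  y ← 0.663721 + (0.2/2)·(-0.075479 + (-0.063971)) = 0.649776
t=1.700000, y=0.649776:
  k1 = f(1.700000, 0.649776) = -0.064832
  k2 = f(1.900000, 0.636809) = -0.055281
  y ← 0.649776 + (0.2/2)·(-0.064832 + (-0.055281)) = 0.637765
y(1.9) ≈ 0.6378

0.6378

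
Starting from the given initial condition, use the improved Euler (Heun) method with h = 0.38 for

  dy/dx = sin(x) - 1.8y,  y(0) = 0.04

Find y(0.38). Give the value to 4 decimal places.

0.0925

Heun: k1 = f(x_n, y_n); k2 = f(x_n + h, y_n + h·k1); y_{n+1} = y_n + (h/2)·(k1 + k2).
x=0.000000, y=0.040000:
  k1 = f(0.000000, 0.040000) = -0.072000
  k2 = f(0.380000, 0.012640) = 0.348168
  y ← 0.040000 + (0.38/2)·(-0.072000 + 0.348168) = 0.092472
y(0.38) ≈ 0.0925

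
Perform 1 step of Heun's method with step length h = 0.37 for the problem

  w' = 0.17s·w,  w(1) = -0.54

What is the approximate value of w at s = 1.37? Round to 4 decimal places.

Heun: k1 = f(s_n, w_n); k2 = f(s_n + h, w_n + h·k1); w_{n+1} = w_n + (h/2)·(k1 + k2).
s=1.000000, w=-0.540000:
  k1 = f(1.000000, -0.540000) = -0.091800
  k2 = f(1.370000, -0.573966) = -0.133677
  w ← -0.540000 + (0.37/2)·(-0.091800 + (-0.133677)) = -0.581713
w(1.37) ≈ -0.5817

-0.5817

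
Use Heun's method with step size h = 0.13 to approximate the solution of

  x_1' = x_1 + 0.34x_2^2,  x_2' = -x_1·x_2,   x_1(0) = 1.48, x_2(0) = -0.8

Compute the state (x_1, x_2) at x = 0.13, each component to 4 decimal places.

1.7101, -0.6516

Heun on (x_1,x_2): k1 = f(x_n, state_n); k2 = f(x_n + h, state_n + h·k1); state_{n+1} = state_n + (h/2)·(k1 + k2).
0.000000: (1.480000, -0.800000)
  k1 = (1.697600, 1.184000)
  predictor → (1.700688, -0.646080)
  k2 = (1.842611, 1.098781)
  → (1.710114, -0.651619)
(x_1(0.13), x_2(0.13)) ≈ (1.7101, -0.6516)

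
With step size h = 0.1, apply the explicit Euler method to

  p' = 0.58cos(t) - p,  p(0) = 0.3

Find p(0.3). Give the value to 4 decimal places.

Euler: p_{n+1} = p_n + h·f(t_n, p_n).
t=0.000000, p=0.300000: f=0.280000 → p ← 0.300000 + 0.1·0.280000 = 0.328000
t=0.100000, p=0.328000: f=0.249102 → p ← 0.328000 + 0.1·0.249102 = 0.352910
t=0.200000, p=0.352910: f=0.215528 → p ← 0.352910 + 0.1·0.215528 = 0.374463
p(0.3) ≈ 0.3745

0.3745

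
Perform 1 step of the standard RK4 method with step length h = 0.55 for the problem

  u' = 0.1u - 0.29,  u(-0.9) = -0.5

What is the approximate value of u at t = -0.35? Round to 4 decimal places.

-0.6922

RK4: k1 = f(t_n, u_n); k2 = f(t_n + h/2, u_n + (h/2)·k1); k3 = f(t_n + h/2, u_n + (h/2)·k2); k4 = f(t_n + h, u_n + h·k3); u_{n+1} = u_n + (h/6)·(k1 + 2k2 + 2k3 + k4).
t=-0.900000, u=-0.500000:
  k1 = f(-0.900000, -0.500000) = -0.340000
  k2 = f(-0.625000, -0.593500) = -0.349350
  k3 = f(-0.625000, -0.596071) = -0.349607
  k4 = f(-0.350000, -0.692284) = -0.359228
  u ← -0.500000 + (0.55/6)·(k1 + 2k2 + 2k3 + k4) = -0.692238
u(-0.35) ≈ -0.6922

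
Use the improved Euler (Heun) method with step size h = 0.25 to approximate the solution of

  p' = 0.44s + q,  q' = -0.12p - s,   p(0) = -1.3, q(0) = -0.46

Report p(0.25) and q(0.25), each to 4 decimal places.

-1.3964, -0.4505

Heun on (p,q): k1 = f(s_n, state_n); k2 = f(s_n + h, state_n + h·k1); state_{n+1} = state_n + (h/2)·(k1 + k2).
0.000000: (-1.300000, -0.460000)
  k1 = (-0.460000, 0.156000)
  predictor → (-1.415000, -0.421000)
  k2 = (-0.311000, -0.080200)
  → (-1.396375, -0.450525)
(p(0.25), q(0.25)) ≈ (-1.3964, -0.4505)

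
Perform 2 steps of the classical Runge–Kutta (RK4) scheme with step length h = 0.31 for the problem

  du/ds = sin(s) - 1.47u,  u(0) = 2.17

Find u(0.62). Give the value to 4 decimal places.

1.0126

RK4: k1 = f(s_n, u_n); k2 = f(s_n + h/2, u_n + (h/2)·k1); k3 = f(s_n + h/2, u_n + (h/2)·k2); k4 = f(s_n + h, u_n + h·k3); u_{n+1} = u_n + (h/6)·(k1 + 2k2 + 2k3 + k4).
s=0.000000, u=2.170000:
  k1 = f(0.000000, 2.170000) = -3.189900
  k2 = f(0.155000, 1.675566) = -2.308701
  k3 = f(0.155000, 1.812151) = -2.509482
  k4 = f(0.310000, 1.392060) = -1.741270
  u ← 2.170000 + (0.31/6)·(k1 + 2k2 + 2k3 + k4) = 1.417344
s=0.310000, u=1.417344:
  k1 = f(0.310000, 1.417344) = -1.778437
  k2 = f(0.465000, 1.141686) = -1.229856
  k3 = f(0.465000, 1.226716) = -1.354850
  k4 = f(0.620000, 0.997340) = -0.885055
  u ← 1.417344 + (0.31/6)·(k1 + 2k2 + 2k3 + k4) = 1.012644
u(0.62) ≈ 1.0126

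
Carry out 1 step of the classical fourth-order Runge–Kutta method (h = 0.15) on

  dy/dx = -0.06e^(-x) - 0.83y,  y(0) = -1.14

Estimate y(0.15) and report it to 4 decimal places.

RK4: k1 = f(x_n, y_n); k2 = f(x_n + h/2, y_n + (h/2)·k1); k3 = f(x_n + h/2, y_n + (h/2)·k2); k4 = f(x_n + h, y_n + h·k3); y_{n+1} = y_n + (h/6)·(k1 + 2k2 + 2k3 + k4).
x=0.000000, y=-1.140000:
  k1 = f(0.000000, -1.140000) = 0.886200
  k2 = f(0.075000, -1.073535) = 0.835369
  k3 = f(0.075000, -1.077347) = 0.838534
  k4 = f(0.150000, -1.014220) = 0.790160
  y ← -1.140000 + (0.15/6)·(k1 + 2k2 + 2k3 + k4) = -1.014396
y(0.15) ≈ -1.0144

-1.0144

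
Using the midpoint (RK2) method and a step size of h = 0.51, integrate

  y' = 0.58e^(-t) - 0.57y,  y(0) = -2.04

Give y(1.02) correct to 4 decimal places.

-0.9005

Midpoint: k1 = f(t_n, y_n); k2 = f(t_n + h/2, y_n + (h/2)·k1); y_{n+1} = y_n + h·k2.
t=0.000000, y=-2.040000:
  k1 = f(0.000000, -2.040000) = 1.742800
  k2 = f(0.255000, -1.595586) = 1.358936
  y ← -2.040000 + 0.51·1.358936 = -1.346943
t=0.510000, y=-1.346943:
  k1 = f(0.510000, -1.346943) = 1.116045
  k2 = f(0.765000, -1.062351) = 0.875434
  y ← -1.346943 + 0.51·0.875434 = -0.900472
y(1.02) ≈ -0.9005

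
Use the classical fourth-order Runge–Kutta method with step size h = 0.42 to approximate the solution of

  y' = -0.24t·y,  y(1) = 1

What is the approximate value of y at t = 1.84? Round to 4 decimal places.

RK4: k1 = f(t_n, y_n); k2 = f(t_n + h/2, y_n + (h/2)·k1); k3 = f(t_n + h/2, y_n + (h/2)·k2); k4 = f(t_n + h, y_n + h·k3); y_{n+1} = y_n + (h/6)·(k1 + 2k2 + 2k3 + k4).
t=1.000000, y=1.000000:
  k1 = f(1.000000, 1.000000) = -0.240000
  k2 = f(1.210000, 0.949600) = -0.275764
  k3 = f(1.210000, 0.942090) = -0.273583
  k4 = f(1.420000, 0.885095) = -0.301640
  y ← 1.000000 + (0.42/6)·(k1 + 2k2 + 2k3 + k4) = 0.885177
t=1.420000, y=0.885177:
  k1 = f(1.420000, 0.885177) = -0.301668
  k2 = f(1.630000, 0.821826) = -0.321498
  k3 = f(1.630000, 0.817662) = -0.319869
  k4 = f(1.840000, 0.750832) = -0.331567
  y ← 0.885177 + (0.42/6)·(k1 + 2k2 + 2k3 + k4) = 0.751059
y(1.84) ≈ 0.7511

0.7511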